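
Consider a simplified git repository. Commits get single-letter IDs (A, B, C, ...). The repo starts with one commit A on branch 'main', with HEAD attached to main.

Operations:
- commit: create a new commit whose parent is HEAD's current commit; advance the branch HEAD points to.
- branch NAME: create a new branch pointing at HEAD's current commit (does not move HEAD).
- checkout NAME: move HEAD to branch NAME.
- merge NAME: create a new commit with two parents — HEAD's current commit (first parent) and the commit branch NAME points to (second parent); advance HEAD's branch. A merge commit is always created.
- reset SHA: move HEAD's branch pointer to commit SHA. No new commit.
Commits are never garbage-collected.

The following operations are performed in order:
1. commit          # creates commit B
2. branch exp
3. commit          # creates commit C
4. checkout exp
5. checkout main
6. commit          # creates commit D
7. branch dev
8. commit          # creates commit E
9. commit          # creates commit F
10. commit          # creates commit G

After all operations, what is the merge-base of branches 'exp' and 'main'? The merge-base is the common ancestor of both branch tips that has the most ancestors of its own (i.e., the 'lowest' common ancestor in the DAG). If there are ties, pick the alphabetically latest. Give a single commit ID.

Answer: B

Derivation:
After op 1 (commit): HEAD=main@B [main=B]
After op 2 (branch): HEAD=main@B [exp=B main=B]
After op 3 (commit): HEAD=main@C [exp=B main=C]
After op 4 (checkout): HEAD=exp@B [exp=B main=C]
After op 5 (checkout): HEAD=main@C [exp=B main=C]
After op 6 (commit): HEAD=main@D [exp=B main=D]
After op 7 (branch): HEAD=main@D [dev=D exp=B main=D]
After op 8 (commit): HEAD=main@E [dev=D exp=B main=E]
After op 9 (commit): HEAD=main@F [dev=D exp=B main=F]
After op 10 (commit): HEAD=main@G [dev=D exp=B main=G]
ancestors(exp=B): ['A', 'B']
ancestors(main=G): ['A', 'B', 'C', 'D', 'E', 'F', 'G']
common: ['A', 'B']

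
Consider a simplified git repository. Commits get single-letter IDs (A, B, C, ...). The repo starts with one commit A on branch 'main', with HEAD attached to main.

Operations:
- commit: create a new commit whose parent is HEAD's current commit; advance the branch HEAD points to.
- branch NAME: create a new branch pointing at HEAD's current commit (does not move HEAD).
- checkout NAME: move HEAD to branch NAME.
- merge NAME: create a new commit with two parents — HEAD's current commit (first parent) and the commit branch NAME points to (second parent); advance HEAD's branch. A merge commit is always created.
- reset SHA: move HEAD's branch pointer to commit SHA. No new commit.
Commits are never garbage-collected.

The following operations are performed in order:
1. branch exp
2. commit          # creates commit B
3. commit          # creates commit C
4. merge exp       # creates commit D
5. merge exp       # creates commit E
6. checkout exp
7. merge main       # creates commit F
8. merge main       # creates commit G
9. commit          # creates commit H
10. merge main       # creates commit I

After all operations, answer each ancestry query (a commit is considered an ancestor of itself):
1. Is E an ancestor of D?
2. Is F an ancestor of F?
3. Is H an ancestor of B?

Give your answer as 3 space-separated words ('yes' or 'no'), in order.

Answer: no yes no

Derivation:
After op 1 (branch): HEAD=main@A [exp=A main=A]
After op 2 (commit): HEAD=main@B [exp=A main=B]
After op 3 (commit): HEAD=main@C [exp=A main=C]
After op 4 (merge): HEAD=main@D [exp=A main=D]
After op 5 (merge): HEAD=main@E [exp=A main=E]
After op 6 (checkout): HEAD=exp@A [exp=A main=E]
After op 7 (merge): HEAD=exp@F [exp=F main=E]
After op 8 (merge): HEAD=exp@G [exp=G main=E]
After op 9 (commit): HEAD=exp@H [exp=H main=E]
After op 10 (merge): HEAD=exp@I [exp=I main=E]
ancestors(D) = {A,B,C,D}; E in? no
ancestors(F) = {A,B,C,D,E,F}; F in? yes
ancestors(B) = {A,B}; H in? no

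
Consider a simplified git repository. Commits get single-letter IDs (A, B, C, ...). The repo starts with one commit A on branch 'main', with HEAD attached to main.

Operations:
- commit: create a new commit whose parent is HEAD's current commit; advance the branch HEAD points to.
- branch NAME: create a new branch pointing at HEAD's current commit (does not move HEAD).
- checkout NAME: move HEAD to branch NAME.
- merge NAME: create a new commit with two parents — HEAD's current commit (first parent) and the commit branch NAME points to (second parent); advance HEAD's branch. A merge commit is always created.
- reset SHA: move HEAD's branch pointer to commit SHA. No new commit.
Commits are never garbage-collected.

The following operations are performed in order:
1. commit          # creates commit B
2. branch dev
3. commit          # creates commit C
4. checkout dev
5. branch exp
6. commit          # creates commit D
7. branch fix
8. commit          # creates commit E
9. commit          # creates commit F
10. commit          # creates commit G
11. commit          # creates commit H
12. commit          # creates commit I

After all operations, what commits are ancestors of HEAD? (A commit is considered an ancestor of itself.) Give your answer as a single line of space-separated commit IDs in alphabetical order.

Answer: A B D E F G H I

Derivation:
After op 1 (commit): HEAD=main@B [main=B]
After op 2 (branch): HEAD=main@B [dev=B main=B]
After op 3 (commit): HEAD=main@C [dev=B main=C]
After op 4 (checkout): HEAD=dev@B [dev=B main=C]
After op 5 (branch): HEAD=dev@B [dev=B exp=B main=C]
After op 6 (commit): HEAD=dev@D [dev=D exp=B main=C]
After op 7 (branch): HEAD=dev@D [dev=D exp=B fix=D main=C]
After op 8 (commit): HEAD=dev@E [dev=E exp=B fix=D main=C]
After op 9 (commit): HEAD=dev@F [dev=F exp=B fix=D main=C]
After op 10 (commit): HEAD=dev@G [dev=G exp=B fix=D main=C]
After op 11 (commit): HEAD=dev@H [dev=H exp=B fix=D main=C]
After op 12 (commit): HEAD=dev@I [dev=I exp=B fix=D main=C]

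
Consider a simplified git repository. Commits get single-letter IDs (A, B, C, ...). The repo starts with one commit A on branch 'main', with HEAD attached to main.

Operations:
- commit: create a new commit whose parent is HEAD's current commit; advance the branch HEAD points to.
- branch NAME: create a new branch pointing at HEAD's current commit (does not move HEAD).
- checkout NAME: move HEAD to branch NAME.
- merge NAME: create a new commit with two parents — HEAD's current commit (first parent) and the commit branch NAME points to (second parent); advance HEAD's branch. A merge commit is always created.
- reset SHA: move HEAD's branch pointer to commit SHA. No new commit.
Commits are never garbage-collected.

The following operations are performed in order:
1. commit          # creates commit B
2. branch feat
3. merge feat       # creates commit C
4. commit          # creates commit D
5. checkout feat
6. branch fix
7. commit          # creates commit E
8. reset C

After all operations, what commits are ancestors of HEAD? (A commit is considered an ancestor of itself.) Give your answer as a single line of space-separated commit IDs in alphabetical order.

Answer: A B C

Derivation:
After op 1 (commit): HEAD=main@B [main=B]
After op 2 (branch): HEAD=main@B [feat=B main=B]
After op 3 (merge): HEAD=main@C [feat=B main=C]
After op 4 (commit): HEAD=main@D [feat=B main=D]
After op 5 (checkout): HEAD=feat@B [feat=B main=D]
After op 6 (branch): HEAD=feat@B [feat=B fix=B main=D]
After op 7 (commit): HEAD=feat@E [feat=E fix=B main=D]
After op 8 (reset): HEAD=feat@C [feat=C fix=B main=D]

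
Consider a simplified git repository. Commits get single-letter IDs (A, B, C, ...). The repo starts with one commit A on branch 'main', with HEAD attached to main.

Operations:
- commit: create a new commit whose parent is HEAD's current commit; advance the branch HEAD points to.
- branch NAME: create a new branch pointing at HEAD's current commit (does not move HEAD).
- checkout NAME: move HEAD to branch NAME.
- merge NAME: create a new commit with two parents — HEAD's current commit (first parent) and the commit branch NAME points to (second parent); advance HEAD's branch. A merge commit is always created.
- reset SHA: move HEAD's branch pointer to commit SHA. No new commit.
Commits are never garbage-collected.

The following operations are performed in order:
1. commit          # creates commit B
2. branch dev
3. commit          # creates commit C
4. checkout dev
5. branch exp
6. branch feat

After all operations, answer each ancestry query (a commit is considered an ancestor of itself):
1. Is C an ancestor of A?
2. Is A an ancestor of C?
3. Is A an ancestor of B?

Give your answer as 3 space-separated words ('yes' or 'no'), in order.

Answer: no yes yes

Derivation:
After op 1 (commit): HEAD=main@B [main=B]
After op 2 (branch): HEAD=main@B [dev=B main=B]
After op 3 (commit): HEAD=main@C [dev=B main=C]
After op 4 (checkout): HEAD=dev@B [dev=B main=C]
After op 5 (branch): HEAD=dev@B [dev=B exp=B main=C]
After op 6 (branch): HEAD=dev@B [dev=B exp=B feat=B main=C]
ancestors(A) = {A}; C in? no
ancestors(C) = {A,B,C}; A in? yes
ancestors(B) = {A,B}; A in? yes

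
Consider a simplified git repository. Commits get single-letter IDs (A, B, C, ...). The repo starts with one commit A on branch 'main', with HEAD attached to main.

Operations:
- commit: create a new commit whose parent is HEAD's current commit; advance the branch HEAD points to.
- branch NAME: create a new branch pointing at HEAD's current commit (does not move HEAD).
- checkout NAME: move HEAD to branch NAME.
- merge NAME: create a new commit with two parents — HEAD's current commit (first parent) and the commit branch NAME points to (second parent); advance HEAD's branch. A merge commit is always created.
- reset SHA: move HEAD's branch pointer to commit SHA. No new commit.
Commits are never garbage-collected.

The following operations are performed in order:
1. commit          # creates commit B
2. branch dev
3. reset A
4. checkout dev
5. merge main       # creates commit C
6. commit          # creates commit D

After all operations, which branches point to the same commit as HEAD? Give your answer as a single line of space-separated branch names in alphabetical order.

After op 1 (commit): HEAD=main@B [main=B]
After op 2 (branch): HEAD=main@B [dev=B main=B]
After op 3 (reset): HEAD=main@A [dev=B main=A]
After op 4 (checkout): HEAD=dev@B [dev=B main=A]
After op 5 (merge): HEAD=dev@C [dev=C main=A]
After op 6 (commit): HEAD=dev@D [dev=D main=A]

Answer: dev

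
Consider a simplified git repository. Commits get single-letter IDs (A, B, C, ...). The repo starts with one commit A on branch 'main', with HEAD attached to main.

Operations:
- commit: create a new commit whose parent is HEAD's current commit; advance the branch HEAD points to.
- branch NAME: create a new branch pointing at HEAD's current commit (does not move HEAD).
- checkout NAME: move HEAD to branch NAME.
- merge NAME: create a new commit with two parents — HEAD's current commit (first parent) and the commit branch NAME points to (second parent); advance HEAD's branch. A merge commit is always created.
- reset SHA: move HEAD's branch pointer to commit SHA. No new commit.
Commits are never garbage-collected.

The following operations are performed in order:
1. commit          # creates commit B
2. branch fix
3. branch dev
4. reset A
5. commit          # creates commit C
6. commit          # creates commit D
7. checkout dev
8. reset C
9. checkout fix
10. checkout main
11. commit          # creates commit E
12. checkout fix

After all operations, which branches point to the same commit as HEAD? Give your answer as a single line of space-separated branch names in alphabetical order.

Answer: fix

Derivation:
After op 1 (commit): HEAD=main@B [main=B]
After op 2 (branch): HEAD=main@B [fix=B main=B]
After op 3 (branch): HEAD=main@B [dev=B fix=B main=B]
After op 4 (reset): HEAD=main@A [dev=B fix=B main=A]
After op 5 (commit): HEAD=main@C [dev=B fix=B main=C]
After op 6 (commit): HEAD=main@D [dev=B fix=B main=D]
After op 7 (checkout): HEAD=dev@B [dev=B fix=B main=D]
After op 8 (reset): HEAD=dev@C [dev=C fix=B main=D]
After op 9 (checkout): HEAD=fix@B [dev=C fix=B main=D]
After op 10 (checkout): HEAD=main@D [dev=C fix=B main=D]
After op 11 (commit): HEAD=main@E [dev=C fix=B main=E]
After op 12 (checkout): HEAD=fix@B [dev=C fix=B main=E]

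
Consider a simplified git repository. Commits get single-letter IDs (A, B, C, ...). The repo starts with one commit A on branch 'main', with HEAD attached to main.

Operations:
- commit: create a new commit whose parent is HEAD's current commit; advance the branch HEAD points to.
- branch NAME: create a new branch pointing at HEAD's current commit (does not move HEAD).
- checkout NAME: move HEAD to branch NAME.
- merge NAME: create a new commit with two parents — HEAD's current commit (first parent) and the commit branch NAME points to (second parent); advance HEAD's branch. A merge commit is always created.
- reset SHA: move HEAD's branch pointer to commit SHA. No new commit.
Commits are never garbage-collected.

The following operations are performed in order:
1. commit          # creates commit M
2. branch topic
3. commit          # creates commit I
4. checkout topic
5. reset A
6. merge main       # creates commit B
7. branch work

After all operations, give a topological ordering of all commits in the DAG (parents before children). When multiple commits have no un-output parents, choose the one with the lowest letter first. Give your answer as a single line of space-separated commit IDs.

After op 1 (commit): HEAD=main@M [main=M]
After op 2 (branch): HEAD=main@M [main=M topic=M]
After op 3 (commit): HEAD=main@I [main=I topic=M]
After op 4 (checkout): HEAD=topic@M [main=I topic=M]
After op 5 (reset): HEAD=topic@A [main=I topic=A]
After op 6 (merge): HEAD=topic@B [main=I topic=B]
After op 7 (branch): HEAD=topic@B [main=I topic=B work=B]
commit A: parents=[]
commit B: parents=['A', 'I']
commit I: parents=['M']
commit M: parents=['A']

Answer: A M I B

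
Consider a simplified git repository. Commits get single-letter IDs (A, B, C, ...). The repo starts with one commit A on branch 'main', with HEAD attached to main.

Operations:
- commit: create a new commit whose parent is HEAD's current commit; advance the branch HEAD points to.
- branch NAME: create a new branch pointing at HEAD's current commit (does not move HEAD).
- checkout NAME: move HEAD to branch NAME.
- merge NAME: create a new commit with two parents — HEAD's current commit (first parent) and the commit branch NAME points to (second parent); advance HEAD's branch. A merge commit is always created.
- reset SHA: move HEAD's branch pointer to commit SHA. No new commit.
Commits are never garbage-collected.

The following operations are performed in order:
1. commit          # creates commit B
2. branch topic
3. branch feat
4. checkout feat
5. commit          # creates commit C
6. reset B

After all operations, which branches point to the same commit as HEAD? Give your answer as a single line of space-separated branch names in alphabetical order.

Answer: feat main topic

Derivation:
After op 1 (commit): HEAD=main@B [main=B]
After op 2 (branch): HEAD=main@B [main=B topic=B]
After op 3 (branch): HEAD=main@B [feat=B main=B topic=B]
After op 4 (checkout): HEAD=feat@B [feat=B main=B topic=B]
After op 5 (commit): HEAD=feat@C [feat=C main=B topic=B]
After op 6 (reset): HEAD=feat@B [feat=B main=B topic=B]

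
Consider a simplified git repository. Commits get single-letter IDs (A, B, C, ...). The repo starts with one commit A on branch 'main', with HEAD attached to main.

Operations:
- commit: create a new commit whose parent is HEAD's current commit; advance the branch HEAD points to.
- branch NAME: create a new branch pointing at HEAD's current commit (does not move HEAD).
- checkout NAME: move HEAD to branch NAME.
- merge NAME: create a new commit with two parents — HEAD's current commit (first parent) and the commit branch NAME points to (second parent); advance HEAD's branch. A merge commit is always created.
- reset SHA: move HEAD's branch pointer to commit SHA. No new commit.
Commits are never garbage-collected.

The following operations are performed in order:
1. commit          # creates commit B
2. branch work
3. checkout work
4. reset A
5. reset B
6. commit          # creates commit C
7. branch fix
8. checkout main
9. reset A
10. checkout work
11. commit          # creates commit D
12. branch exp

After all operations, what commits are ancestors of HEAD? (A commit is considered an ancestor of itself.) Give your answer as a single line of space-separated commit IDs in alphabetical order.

After op 1 (commit): HEAD=main@B [main=B]
After op 2 (branch): HEAD=main@B [main=B work=B]
After op 3 (checkout): HEAD=work@B [main=B work=B]
After op 4 (reset): HEAD=work@A [main=B work=A]
After op 5 (reset): HEAD=work@B [main=B work=B]
After op 6 (commit): HEAD=work@C [main=B work=C]
After op 7 (branch): HEAD=work@C [fix=C main=B work=C]
After op 8 (checkout): HEAD=main@B [fix=C main=B work=C]
After op 9 (reset): HEAD=main@A [fix=C main=A work=C]
After op 10 (checkout): HEAD=work@C [fix=C main=A work=C]
After op 11 (commit): HEAD=work@D [fix=C main=A work=D]
After op 12 (branch): HEAD=work@D [exp=D fix=C main=A work=D]

Answer: A B C D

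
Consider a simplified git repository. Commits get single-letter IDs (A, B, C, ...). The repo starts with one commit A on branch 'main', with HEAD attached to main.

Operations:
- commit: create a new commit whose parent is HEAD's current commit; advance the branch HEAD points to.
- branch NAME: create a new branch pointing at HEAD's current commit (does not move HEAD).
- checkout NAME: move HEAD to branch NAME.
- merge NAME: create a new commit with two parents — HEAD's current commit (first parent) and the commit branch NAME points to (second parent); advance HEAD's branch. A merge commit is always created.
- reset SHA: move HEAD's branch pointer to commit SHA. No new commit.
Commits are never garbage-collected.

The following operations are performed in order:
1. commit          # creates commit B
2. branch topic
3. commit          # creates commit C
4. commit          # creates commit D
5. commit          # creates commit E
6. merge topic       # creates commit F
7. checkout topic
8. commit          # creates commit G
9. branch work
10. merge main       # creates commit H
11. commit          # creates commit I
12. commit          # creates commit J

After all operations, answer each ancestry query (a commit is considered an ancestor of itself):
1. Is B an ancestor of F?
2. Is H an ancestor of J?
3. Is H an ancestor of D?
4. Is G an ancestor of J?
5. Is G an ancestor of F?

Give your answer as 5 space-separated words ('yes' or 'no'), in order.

Answer: yes yes no yes no

Derivation:
After op 1 (commit): HEAD=main@B [main=B]
After op 2 (branch): HEAD=main@B [main=B topic=B]
After op 3 (commit): HEAD=main@C [main=C topic=B]
After op 4 (commit): HEAD=main@D [main=D topic=B]
After op 5 (commit): HEAD=main@E [main=E topic=B]
After op 6 (merge): HEAD=main@F [main=F topic=B]
After op 7 (checkout): HEAD=topic@B [main=F topic=B]
After op 8 (commit): HEAD=topic@G [main=F topic=G]
After op 9 (branch): HEAD=topic@G [main=F topic=G work=G]
After op 10 (merge): HEAD=topic@H [main=F topic=H work=G]
After op 11 (commit): HEAD=topic@I [main=F topic=I work=G]
After op 12 (commit): HEAD=topic@J [main=F topic=J work=G]
ancestors(F) = {A,B,C,D,E,F}; B in? yes
ancestors(J) = {A,B,C,D,E,F,G,H,I,J}; H in? yes
ancestors(D) = {A,B,C,D}; H in? no
ancestors(J) = {A,B,C,D,E,F,G,H,I,J}; G in? yes
ancestors(F) = {A,B,C,D,E,F}; G in? no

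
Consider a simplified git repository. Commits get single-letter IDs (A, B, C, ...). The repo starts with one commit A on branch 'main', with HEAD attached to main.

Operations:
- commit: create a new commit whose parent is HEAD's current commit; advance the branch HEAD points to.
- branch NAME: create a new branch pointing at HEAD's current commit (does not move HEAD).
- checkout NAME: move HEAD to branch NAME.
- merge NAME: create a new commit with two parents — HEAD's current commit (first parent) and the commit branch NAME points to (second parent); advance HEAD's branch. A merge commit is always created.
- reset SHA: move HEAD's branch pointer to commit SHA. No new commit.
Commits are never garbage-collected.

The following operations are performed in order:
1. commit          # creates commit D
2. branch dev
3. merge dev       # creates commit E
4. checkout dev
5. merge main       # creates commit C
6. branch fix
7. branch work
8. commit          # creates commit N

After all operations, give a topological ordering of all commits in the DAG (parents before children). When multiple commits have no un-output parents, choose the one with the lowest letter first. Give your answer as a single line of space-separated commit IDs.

After op 1 (commit): HEAD=main@D [main=D]
After op 2 (branch): HEAD=main@D [dev=D main=D]
After op 3 (merge): HEAD=main@E [dev=D main=E]
After op 4 (checkout): HEAD=dev@D [dev=D main=E]
After op 5 (merge): HEAD=dev@C [dev=C main=E]
After op 6 (branch): HEAD=dev@C [dev=C fix=C main=E]
After op 7 (branch): HEAD=dev@C [dev=C fix=C main=E work=C]
After op 8 (commit): HEAD=dev@N [dev=N fix=C main=E work=C]
commit A: parents=[]
commit C: parents=['D', 'E']
commit D: parents=['A']
commit E: parents=['D', 'D']
commit N: parents=['C']

Answer: A D E C N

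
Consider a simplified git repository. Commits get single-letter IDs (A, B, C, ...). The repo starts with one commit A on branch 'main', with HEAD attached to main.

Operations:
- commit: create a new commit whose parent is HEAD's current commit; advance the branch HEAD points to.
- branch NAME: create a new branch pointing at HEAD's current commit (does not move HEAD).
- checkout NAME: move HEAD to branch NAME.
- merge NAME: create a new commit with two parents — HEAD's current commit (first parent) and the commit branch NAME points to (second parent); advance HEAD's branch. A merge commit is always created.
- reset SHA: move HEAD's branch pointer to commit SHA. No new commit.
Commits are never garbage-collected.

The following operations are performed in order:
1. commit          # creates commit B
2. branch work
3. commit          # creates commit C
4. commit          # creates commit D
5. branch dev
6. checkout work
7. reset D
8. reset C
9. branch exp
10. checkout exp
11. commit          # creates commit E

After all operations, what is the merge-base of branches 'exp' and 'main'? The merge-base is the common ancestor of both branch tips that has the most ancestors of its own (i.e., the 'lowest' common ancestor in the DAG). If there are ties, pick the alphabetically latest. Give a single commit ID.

Answer: C

Derivation:
After op 1 (commit): HEAD=main@B [main=B]
After op 2 (branch): HEAD=main@B [main=B work=B]
After op 3 (commit): HEAD=main@C [main=C work=B]
After op 4 (commit): HEAD=main@D [main=D work=B]
After op 5 (branch): HEAD=main@D [dev=D main=D work=B]
After op 6 (checkout): HEAD=work@B [dev=D main=D work=B]
After op 7 (reset): HEAD=work@D [dev=D main=D work=D]
After op 8 (reset): HEAD=work@C [dev=D main=D work=C]
After op 9 (branch): HEAD=work@C [dev=D exp=C main=D work=C]
After op 10 (checkout): HEAD=exp@C [dev=D exp=C main=D work=C]
After op 11 (commit): HEAD=exp@E [dev=D exp=E main=D work=C]
ancestors(exp=E): ['A', 'B', 'C', 'E']
ancestors(main=D): ['A', 'B', 'C', 'D']
common: ['A', 'B', 'C']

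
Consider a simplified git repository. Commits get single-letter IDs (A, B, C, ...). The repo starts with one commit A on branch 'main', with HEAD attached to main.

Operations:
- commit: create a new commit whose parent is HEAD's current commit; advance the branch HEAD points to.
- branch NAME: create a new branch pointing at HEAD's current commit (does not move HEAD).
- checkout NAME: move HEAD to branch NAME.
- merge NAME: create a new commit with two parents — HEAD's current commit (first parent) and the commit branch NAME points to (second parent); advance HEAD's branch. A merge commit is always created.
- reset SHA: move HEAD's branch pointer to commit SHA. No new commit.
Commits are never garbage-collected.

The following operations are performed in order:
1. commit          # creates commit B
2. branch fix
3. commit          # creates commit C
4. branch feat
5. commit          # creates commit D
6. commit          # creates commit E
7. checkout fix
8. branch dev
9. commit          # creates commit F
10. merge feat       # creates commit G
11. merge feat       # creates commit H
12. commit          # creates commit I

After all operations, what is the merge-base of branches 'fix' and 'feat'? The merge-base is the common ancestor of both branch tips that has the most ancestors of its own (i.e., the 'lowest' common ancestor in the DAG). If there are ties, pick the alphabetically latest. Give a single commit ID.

Answer: C

Derivation:
After op 1 (commit): HEAD=main@B [main=B]
After op 2 (branch): HEAD=main@B [fix=B main=B]
After op 3 (commit): HEAD=main@C [fix=B main=C]
After op 4 (branch): HEAD=main@C [feat=C fix=B main=C]
After op 5 (commit): HEAD=main@D [feat=C fix=B main=D]
After op 6 (commit): HEAD=main@E [feat=C fix=B main=E]
After op 7 (checkout): HEAD=fix@B [feat=C fix=B main=E]
After op 8 (branch): HEAD=fix@B [dev=B feat=C fix=B main=E]
After op 9 (commit): HEAD=fix@F [dev=B feat=C fix=F main=E]
After op 10 (merge): HEAD=fix@G [dev=B feat=C fix=G main=E]
After op 11 (merge): HEAD=fix@H [dev=B feat=C fix=H main=E]
After op 12 (commit): HEAD=fix@I [dev=B feat=C fix=I main=E]
ancestors(fix=I): ['A', 'B', 'C', 'F', 'G', 'H', 'I']
ancestors(feat=C): ['A', 'B', 'C']
common: ['A', 'B', 'C']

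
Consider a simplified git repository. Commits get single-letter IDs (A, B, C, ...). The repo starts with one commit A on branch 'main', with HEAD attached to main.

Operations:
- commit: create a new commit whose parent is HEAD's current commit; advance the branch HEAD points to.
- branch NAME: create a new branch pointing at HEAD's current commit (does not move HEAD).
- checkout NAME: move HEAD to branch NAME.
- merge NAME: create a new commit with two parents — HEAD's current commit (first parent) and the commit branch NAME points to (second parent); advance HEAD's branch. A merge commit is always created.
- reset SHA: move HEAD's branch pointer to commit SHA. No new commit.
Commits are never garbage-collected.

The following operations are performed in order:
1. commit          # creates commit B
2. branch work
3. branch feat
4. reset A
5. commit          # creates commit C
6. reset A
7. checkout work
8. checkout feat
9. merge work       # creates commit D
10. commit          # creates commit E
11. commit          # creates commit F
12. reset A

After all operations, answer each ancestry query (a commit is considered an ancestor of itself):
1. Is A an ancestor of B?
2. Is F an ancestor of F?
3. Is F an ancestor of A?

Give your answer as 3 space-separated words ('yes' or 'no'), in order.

After op 1 (commit): HEAD=main@B [main=B]
After op 2 (branch): HEAD=main@B [main=B work=B]
After op 3 (branch): HEAD=main@B [feat=B main=B work=B]
After op 4 (reset): HEAD=main@A [feat=B main=A work=B]
After op 5 (commit): HEAD=main@C [feat=B main=C work=B]
After op 6 (reset): HEAD=main@A [feat=B main=A work=B]
After op 7 (checkout): HEAD=work@B [feat=B main=A work=B]
After op 8 (checkout): HEAD=feat@B [feat=B main=A work=B]
After op 9 (merge): HEAD=feat@D [feat=D main=A work=B]
After op 10 (commit): HEAD=feat@E [feat=E main=A work=B]
After op 11 (commit): HEAD=feat@F [feat=F main=A work=B]
After op 12 (reset): HEAD=feat@A [feat=A main=A work=B]
ancestors(B) = {A,B}; A in? yes
ancestors(F) = {A,B,D,E,F}; F in? yes
ancestors(A) = {A}; F in? no

Answer: yes yes no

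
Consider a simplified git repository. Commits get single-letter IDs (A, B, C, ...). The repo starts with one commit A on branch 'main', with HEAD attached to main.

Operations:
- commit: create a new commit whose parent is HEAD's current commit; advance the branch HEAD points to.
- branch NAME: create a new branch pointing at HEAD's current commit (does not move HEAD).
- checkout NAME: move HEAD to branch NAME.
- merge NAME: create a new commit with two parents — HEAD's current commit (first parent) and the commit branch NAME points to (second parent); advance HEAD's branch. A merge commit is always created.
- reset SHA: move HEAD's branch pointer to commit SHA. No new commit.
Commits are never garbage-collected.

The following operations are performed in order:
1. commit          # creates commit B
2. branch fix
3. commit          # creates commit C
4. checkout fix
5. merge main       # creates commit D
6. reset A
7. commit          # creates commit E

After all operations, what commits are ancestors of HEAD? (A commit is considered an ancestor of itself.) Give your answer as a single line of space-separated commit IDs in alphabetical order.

After op 1 (commit): HEAD=main@B [main=B]
After op 2 (branch): HEAD=main@B [fix=B main=B]
After op 3 (commit): HEAD=main@C [fix=B main=C]
After op 4 (checkout): HEAD=fix@B [fix=B main=C]
After op 5 (merge): HEAD=fix@D [fix=D main=C]
After op 6 (reset): HEAD=fix@A [fix=A main=C]
After op 7 (commit): HEAD=fix@E [fix=E main=C]

Answer: A E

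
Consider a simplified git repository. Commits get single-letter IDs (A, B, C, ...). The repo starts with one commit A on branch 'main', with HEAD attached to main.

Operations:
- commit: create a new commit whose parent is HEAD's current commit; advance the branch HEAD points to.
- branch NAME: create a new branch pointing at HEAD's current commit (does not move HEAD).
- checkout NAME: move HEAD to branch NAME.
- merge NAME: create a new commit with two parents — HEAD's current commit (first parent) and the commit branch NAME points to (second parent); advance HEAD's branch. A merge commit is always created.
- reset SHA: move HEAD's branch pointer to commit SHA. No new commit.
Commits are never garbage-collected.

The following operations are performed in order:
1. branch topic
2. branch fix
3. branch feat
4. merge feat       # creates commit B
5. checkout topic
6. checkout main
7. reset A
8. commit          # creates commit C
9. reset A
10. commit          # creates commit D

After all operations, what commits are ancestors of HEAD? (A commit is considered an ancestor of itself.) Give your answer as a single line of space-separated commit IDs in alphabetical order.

After op 1 (branch): HEAD=main@A [main=A topic=A]
After op 2 (branch): HEAD=main@A [fix=A main=A topic=A]
After op 3 (branch): HEAD=main@A [feat=A fix=A main=A topic=A]
After op 4 (merge): HEAD=main@B [feat=A fix=A main=B topic=A]
After op 5 (checkout): HEAD=topic@A [feat=A fix=A main=B topic=A]
After op 6 (checkout): HEAD=main@B [feat=A fix=A main=B topic=A]
After op 7 (reset): HEAD=main@A [feat=A fix=A main=A topic=A]
After op 8 (commit): HEAD=main@C [feat=A fix=A main=C topic=A]
After op 9 (reset): HEAD=main@A [feat=A fix=A main=A topic=A]
After op 10 (commit): HEAD=main@D [feat=A fix=A main=D topic=A]

Answer: A D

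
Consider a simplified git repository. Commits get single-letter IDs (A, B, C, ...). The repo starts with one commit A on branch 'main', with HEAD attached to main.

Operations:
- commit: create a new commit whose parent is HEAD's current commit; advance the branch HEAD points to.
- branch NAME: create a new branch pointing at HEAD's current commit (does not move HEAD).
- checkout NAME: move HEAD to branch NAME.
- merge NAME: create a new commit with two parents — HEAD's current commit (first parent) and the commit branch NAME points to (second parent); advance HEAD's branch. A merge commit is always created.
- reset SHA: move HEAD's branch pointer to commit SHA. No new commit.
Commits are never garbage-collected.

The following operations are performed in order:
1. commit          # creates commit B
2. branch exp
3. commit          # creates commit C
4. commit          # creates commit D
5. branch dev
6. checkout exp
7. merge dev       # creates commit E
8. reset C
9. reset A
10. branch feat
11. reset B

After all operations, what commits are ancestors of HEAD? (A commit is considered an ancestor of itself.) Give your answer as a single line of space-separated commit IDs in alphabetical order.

After op 1 (commit): HEAD=main@B [main=B]
After op 2 (branch): HEAD=main@B [exp=B main=B]
After op 3 (commit): HEAD=main@C [exp=B main=C]
After op 4 (commit): HEAD=main@D [exp=B main=D]
After op 5 (branch): HEAD=main@D [dev=D exp=B main=D]
After op 6 (checkout): HEAD=exp@B [dev=D exp=B main=D]
After op 7 (merge): HEAD=exp@E [dev=D exp=E main=D]
After op 8 (reset): HEAD=exp@C [dev=D exp=C main=D]
After op 9 (reset): HEAD=exp@A [dev=D exp=A main=D]
After op 10 (branch): HEAD=exp@A [dev=D exp=A feat=A main=D]
After op 11 (reset): HEAD=exp@B [dev=D exp=B feat=A main=D]

Answer: A B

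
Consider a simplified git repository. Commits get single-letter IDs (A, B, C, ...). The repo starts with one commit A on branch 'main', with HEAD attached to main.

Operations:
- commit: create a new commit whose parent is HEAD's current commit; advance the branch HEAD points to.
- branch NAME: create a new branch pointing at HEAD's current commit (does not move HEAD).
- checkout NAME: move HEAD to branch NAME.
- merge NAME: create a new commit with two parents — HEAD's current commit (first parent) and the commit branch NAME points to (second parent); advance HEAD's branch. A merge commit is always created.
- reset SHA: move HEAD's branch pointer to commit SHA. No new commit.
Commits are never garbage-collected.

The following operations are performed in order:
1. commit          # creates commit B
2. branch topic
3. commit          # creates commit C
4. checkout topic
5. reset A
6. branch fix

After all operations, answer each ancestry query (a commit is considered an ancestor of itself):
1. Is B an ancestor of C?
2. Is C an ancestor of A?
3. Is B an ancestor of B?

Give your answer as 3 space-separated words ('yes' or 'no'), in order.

After op 1 (commit): HEAD=main@B [main=B]
After op 2 (branch): HEAD=main@B [main=B topic=B]
After op 3 (commit): HEAD=main@C [main=C topic=B]
After op 4 (checkout): HEAD=topic@B [main=C topic=B]
After op 5 (reset): HEAD=topic@A [main=C topic=A]
After op 6 (branch): HEAD=topic@A [fix=A main=C topic=A]
ancestors(C) = {A,B,C}; B in? yes
ancestors(A) = {A}; C in? no
ancestors(B) = {A,B}; B in? yes

Answer: yes no yes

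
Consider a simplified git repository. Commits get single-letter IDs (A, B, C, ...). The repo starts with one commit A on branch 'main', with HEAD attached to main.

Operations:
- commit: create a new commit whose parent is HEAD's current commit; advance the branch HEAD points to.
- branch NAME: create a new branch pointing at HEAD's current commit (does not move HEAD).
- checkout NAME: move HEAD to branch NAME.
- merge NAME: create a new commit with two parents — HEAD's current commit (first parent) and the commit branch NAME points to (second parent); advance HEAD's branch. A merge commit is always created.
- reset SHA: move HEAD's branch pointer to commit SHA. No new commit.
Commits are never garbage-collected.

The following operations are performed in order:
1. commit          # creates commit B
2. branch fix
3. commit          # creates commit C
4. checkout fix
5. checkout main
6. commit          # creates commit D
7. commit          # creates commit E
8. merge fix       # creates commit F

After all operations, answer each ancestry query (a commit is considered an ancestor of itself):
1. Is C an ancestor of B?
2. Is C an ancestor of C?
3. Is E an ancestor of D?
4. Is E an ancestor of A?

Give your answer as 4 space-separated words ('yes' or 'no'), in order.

Answer: no yes no no

Derivation:
After op 1 (commit): HEAD=main@B [main=B]
After op 2 (branch): HEAD=main@B [fix=B main=B]
After op 3 (commit): HEAD=main@C [fix=B main=C]
After op 4 (checkout): HEAD=fix@B [fix=B main=C]
After op 5 (checkout): HEAD=main@C [fix=B main=C]
After op 6 (commit): HEAD=main@D [fix=B main=D]
After op 7 (commit): HEAD=main@E [fix=B main=E]
After op 8 (merge): HEAD=main@F [fix=B main=F]
ancestors(B) = {A,B}; C in? no
ancestors(C) = {A,B,C}; C in? yes
ancestors(D) = {A,B,C,D}; E in? no
ancestors(A) = {A}; E in? no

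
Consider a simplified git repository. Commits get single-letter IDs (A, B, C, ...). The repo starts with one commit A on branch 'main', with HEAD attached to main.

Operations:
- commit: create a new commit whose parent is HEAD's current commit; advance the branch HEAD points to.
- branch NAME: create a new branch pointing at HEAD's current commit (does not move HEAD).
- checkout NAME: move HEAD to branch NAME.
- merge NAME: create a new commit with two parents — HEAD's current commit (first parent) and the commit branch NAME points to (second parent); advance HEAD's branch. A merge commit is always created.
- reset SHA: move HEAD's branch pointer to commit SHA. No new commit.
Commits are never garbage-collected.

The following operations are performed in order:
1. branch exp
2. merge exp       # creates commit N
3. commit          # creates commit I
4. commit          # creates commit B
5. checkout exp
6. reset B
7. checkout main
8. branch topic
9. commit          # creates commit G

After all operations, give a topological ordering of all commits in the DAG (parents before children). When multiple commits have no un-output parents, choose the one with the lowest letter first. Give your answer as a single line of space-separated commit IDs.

After op 1 (branch): HEAD=main@A [exp=A main=A]
After op 2 (merge): HEAD=main@N [exp=A main=N]
After op 3 (commit): HEAD=main@I [exp=A main=I]
After op 4 (commit): HEAD=main@B [exp=A main=B]
After op 5 (checkout): HEAD=exp@A [exp=A main=B]
After op 6 (reset): HEAD=exp@B [exp=B main=B]
After op 7 (checkout): HEAD=main@B [exp=B main=B]
After op 8 (branch): HEAD=main@B [exp=B main=B topic=B]
After op 9 (commit): HEAD=main@G [exp=B main=G topic=B]
commit A: parents=[]
commit B: parents=['I']
commit G: parents=['B']
commit I: parents=['N']
commit N: parents=['A', 'A']

Answer: A N I B G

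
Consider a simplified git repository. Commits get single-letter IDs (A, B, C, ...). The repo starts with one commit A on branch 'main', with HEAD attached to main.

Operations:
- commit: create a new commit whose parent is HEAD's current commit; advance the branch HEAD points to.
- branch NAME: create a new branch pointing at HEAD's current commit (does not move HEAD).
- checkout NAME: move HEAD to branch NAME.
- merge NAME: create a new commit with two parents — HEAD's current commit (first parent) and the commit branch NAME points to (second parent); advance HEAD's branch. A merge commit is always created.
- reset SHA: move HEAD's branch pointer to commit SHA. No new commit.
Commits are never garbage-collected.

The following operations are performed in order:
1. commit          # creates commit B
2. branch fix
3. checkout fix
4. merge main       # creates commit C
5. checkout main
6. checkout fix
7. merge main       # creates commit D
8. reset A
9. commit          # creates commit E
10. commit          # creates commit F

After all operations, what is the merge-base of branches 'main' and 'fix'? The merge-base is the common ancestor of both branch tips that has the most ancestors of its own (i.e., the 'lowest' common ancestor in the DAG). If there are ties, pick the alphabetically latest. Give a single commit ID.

After op 1 (commit): HEAD=main@B [main=B]
After op 2 (branch): HEAD=main@B [fix=B main=B]
After op 3 (checkout): HEAD=fix@B [fix=B main=B]
After op 4 (merge): HEAD=fix@C [fix=C main=B]
After op 5 (checkout): HEAD=main@B [fix=C main=B]
After op 6 (checkout): HEAD=fix@C [fix=C main=B]
After op 7 (merge): HEAD=fix@D [fix=D main=B]
After op 8 (reset): HEAD=fix@A [fix=A main=B]
After op 9 (commit): HEAD=fix@E [fix=E main=B]
After op 10 (commit): HEAD=fix@F [fix=F main=B]
ancestors(main=B): ['A', 'B']
ancestors(fix=F): ['A', 'E', 'F']
common: ['A']

Answer: A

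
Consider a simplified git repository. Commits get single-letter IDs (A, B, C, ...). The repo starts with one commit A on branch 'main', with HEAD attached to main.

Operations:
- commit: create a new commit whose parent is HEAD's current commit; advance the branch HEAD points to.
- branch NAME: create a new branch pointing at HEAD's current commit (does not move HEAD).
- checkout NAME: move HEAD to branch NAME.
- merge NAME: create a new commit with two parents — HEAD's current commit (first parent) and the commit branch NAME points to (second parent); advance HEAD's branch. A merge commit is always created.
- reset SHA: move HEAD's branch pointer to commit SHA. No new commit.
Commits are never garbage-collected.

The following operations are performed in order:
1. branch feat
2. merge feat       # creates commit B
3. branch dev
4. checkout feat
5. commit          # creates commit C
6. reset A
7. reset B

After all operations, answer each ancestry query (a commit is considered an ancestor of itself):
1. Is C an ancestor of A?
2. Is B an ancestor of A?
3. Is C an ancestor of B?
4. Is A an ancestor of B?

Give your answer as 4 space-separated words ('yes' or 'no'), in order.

Answer: no no no yes

Derivation:
After op 1 (branch): HEAD=main@A [feat=A main=A]
After op 2 (merge): HEAD=main@B [feat=A main=B]
After op 3 (branch): HEAD=main@B [dev=B feat=A main=B]
After op 4 (checkout): HEAD=feat@A [dev=B feat=A main=B]
After op 5 (commit): HEAD=feat@C [dev=B feat=C main=B]
After op 6 (reset): HEAD=feat@A [dev=B feat=A main=B]
After op 7 (reset): HEAD=feat@B [dev=B feat=B main=B]
ancestors(A) = {A}; C in? no
ancestors(A) = {A}; B in? no
ancestors(B) = {A,B}; C in? no
ancestors(B) = {A,B}; A in? yes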